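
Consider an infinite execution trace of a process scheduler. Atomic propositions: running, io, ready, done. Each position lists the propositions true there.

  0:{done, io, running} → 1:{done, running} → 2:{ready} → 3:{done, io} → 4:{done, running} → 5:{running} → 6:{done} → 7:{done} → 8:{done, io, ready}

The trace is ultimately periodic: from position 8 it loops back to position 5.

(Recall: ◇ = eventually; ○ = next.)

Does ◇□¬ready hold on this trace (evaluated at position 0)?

No

□¬ready is false at every position 0..8, so it never becomes true and ◇□¬ready fails.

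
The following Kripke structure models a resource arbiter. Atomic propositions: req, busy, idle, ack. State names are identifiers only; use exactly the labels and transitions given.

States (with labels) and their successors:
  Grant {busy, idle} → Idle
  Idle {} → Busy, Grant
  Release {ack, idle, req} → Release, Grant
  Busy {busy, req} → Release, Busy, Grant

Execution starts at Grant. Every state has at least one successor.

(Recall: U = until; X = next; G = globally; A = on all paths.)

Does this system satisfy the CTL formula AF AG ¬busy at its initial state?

No

States satisfying AG ¬busy: ∅.
States satisfying AF AG ¬busy: ∅.
There is a path from Grant along which AG ¬busy never holds.
Grant ∉ Sat(AF AG ¬busy).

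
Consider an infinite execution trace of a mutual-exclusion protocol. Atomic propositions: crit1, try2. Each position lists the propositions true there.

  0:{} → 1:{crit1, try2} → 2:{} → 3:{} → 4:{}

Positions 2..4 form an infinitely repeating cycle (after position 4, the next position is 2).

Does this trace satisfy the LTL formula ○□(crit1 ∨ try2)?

Does not hold

The position after 0 is 1; □(crit1 ∨ try2) is false there.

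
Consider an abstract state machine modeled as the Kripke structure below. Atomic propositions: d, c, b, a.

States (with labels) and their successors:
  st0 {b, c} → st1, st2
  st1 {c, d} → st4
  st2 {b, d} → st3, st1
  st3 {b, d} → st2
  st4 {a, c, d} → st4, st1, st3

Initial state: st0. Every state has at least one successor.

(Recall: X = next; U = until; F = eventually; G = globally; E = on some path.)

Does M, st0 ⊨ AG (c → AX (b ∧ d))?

States satisfying c → AX (b ∧ d): {st2, st3}.
States satisfying AG (c → AX (b ∧ d)): ∅.
st0 is reachable from st0 and violates c → AX (b ∧ d), so AG fails at st0.
st0 ∉ Sat(AG (c → AX (b ∧ d))).

No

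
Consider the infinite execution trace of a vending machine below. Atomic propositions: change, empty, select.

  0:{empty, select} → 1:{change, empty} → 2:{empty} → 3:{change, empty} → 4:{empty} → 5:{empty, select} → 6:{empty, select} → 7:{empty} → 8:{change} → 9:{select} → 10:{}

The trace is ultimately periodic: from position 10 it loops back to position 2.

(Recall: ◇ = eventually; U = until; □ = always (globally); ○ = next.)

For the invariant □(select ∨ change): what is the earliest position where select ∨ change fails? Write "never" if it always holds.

2

Check select ∨ change at each position in order: 0 ✓, 1 ✓.
At position 2 the labels are {empty}, so select ∨ change is false there. This is the first violation.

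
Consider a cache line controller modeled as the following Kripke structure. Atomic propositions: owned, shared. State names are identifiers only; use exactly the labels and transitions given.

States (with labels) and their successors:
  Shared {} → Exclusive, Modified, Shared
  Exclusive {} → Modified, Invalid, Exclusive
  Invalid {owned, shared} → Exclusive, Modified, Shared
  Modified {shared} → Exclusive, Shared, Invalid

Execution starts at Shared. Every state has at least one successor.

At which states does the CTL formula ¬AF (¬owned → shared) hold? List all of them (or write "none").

States satisfying ¬owned → shared: {Invalid, Modified}.
States satisfying AF (¬owned → shared): {Invalid, Modified}.
States satisfying ¬AF (¬owned → shared): {Shared, Exclusive}.

{Shared, Exclusive}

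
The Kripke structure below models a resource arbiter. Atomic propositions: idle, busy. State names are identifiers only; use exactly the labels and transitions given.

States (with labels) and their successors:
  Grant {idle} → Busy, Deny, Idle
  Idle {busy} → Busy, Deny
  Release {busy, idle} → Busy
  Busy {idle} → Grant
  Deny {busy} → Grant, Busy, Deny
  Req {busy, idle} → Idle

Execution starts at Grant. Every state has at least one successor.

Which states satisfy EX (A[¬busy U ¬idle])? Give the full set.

States satisfying A[¬busy U ¬idle]: {Idle, Deny}.
States satisfying EX (A[¬busy U ¬idle]): {Grant, Idle, Deny, Req}.

{Grant, Idle, Deny, Req}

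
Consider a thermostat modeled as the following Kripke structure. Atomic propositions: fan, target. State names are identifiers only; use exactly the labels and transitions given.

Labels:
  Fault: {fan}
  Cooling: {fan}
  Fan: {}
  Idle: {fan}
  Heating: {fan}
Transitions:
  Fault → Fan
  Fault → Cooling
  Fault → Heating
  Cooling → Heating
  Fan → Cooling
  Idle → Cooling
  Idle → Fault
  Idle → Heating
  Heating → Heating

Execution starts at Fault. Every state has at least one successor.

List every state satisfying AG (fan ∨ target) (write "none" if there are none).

{Cooling, Heating}

States satisfying fan ∨ target: {Fault, Cooling, Idle, Heating}.
States satisfying AG (fan ∨ target): {Cooling, Heating}.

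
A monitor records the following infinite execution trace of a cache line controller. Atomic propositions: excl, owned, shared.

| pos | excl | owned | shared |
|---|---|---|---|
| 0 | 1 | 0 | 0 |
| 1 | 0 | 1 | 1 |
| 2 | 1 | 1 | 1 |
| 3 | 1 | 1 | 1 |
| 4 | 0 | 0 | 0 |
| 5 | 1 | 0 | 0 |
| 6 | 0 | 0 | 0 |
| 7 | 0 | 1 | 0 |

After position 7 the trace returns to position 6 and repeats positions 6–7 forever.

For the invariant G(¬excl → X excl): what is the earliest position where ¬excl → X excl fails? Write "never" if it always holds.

Check ¬excl → X excl at each position in order: 0 ✓, 1 ✓, 2 ✓, 3 ✓, 4 ✓, 5 ✓.
At position 6 the labels are {} and the next position 7 has {owned}, so ¬excl → X excl is false there. This is the first violation.

6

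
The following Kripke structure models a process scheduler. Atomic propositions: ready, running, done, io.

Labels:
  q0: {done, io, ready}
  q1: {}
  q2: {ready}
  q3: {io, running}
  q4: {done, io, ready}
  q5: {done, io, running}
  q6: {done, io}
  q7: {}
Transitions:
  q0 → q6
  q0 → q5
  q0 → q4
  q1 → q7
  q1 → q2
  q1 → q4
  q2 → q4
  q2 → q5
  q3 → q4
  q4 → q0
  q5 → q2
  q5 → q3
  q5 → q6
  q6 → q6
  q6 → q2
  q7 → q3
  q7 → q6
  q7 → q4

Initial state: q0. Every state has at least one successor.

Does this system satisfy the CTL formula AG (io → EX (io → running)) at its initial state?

States satisfying io → EX (io → running): {q0, q1, q2, q5, q6, q7}.
States satisfying AG (io → EX (io → running)): ∅.
q3 is reachable from q0 and violates io → EX (io → running), so AG fails at q0.
q0 ∉ Sat(AG (io → EX (io → running))).

No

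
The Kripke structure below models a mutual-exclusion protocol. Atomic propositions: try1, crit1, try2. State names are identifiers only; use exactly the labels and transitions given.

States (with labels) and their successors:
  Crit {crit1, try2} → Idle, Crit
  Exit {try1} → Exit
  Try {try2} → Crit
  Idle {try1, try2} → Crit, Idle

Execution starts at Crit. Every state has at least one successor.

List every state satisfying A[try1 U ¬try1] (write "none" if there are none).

States satisfying try1: {Exit, Idle}.
States satisfying ¬try1: {Crit, Try}.
States satisfying A[try1 U ¬try1]: {Crit, Try}.

{Crit, Try}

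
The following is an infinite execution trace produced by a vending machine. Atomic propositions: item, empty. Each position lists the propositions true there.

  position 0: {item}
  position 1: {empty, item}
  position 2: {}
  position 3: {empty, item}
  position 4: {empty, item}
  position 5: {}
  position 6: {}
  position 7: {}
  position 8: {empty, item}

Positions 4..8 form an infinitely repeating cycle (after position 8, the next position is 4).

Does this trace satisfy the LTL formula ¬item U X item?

Walking from position 0: X item first holds at position 0, and ¬item holds at every earlier position along the way, so ¬item U X item holds.

Holds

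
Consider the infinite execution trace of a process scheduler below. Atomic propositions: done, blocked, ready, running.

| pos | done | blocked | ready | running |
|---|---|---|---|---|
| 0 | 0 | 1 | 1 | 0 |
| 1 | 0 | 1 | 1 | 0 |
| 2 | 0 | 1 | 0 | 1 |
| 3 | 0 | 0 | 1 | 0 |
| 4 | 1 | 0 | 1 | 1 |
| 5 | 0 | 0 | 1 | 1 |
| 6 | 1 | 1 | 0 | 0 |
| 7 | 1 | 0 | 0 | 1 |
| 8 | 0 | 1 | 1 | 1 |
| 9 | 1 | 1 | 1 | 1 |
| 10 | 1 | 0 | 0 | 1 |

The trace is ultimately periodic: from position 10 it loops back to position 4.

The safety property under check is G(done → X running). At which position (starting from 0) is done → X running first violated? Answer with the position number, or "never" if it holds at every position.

never

done → X running holds at every position 0..10, and those are all the positions the trace ever visits, so the invariant G(done → X running) is never violated.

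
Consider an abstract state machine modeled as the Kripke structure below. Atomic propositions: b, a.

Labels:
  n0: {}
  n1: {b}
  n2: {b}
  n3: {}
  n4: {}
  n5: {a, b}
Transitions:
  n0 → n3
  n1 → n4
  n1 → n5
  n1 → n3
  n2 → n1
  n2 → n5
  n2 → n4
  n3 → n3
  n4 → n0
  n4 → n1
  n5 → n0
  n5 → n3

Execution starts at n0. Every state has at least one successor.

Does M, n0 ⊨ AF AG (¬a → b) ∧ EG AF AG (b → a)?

Violated

States satisfying AG (¬a → b): ∅.
States satisfying AF AG (¬a → b): ∅.
States satisfying AF AG (b → a): {n0, n3, n5}.
States satisfying EG AF AG (b → a): {n0, n3, n5}.
States satisfying AF AG (¬a → b) ∧ EG AF AG (b → a): ∅.
n0 ∉ Sat(AF AG (¬a → b) ∧ EG AF AG (b → a)).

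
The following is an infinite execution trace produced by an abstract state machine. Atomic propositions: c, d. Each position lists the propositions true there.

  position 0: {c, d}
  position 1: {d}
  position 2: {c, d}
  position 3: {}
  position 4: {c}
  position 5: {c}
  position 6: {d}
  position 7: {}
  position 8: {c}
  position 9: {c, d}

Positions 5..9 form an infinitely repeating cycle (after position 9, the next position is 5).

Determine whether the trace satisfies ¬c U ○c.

Does not hold

Walking from position 0: at position 0, ○c has not yet held and ¬c fails, so ¬c U ○c is false.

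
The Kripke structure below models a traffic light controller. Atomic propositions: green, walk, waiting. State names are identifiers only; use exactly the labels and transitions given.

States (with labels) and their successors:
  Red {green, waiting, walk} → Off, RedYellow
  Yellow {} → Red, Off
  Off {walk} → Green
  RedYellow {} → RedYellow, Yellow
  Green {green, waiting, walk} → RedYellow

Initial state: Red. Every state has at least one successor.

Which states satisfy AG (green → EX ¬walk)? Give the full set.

{Red, Yellow, Off, RedYellow, Green}

States satisfying green → EX ¬walk: {Red, Yellow, Off, RedYellow, Green}.
States satisfying AG (green → EX ¬walk): {Red, Yellow, Off, RedYellow, Green}.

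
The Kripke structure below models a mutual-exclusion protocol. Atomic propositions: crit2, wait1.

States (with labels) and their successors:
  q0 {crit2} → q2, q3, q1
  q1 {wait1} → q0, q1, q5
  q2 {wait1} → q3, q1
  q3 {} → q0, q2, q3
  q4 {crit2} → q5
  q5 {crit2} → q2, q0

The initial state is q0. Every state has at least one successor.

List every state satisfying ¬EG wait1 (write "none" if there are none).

{q0, q3, q4, q5}

States satisfying wait1: {q1, q2}.
States satisfying EG wait1: {q1, q2}.
States satisfying ¬EG wait1: {q0, q3, q4, q5}.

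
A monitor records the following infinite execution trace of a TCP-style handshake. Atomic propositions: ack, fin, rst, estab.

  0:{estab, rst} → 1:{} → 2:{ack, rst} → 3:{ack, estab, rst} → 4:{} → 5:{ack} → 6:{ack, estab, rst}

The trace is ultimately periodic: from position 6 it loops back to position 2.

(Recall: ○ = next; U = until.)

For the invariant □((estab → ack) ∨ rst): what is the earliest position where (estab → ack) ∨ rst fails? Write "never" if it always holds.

never

(estab → ack) ∨ rst holds at every position 0..6, and those are all the positions the trace ever visits, so the invariant □((estab → ack) ∨ rst) is never violated.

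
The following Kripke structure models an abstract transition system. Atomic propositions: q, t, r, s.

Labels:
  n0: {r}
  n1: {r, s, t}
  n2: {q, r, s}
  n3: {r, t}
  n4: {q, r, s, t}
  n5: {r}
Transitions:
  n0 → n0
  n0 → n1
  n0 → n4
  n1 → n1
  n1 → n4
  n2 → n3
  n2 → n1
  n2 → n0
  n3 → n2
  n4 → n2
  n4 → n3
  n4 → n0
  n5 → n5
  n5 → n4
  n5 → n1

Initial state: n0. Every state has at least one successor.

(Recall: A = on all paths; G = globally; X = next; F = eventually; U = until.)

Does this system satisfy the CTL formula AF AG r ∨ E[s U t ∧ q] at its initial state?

Satisfied

States satisfying AG r: {n0, n1, n2, n3, n4, n5}.
States satisfying AF AG r: {n0, n1, n2, n3, n4, n5}.
States satisfying s: {n1, n2, n4}.
States satisfying t ∧ q: {n4}.
States satisfying E[s U t ∧ q]: {n1, n2, n4}.
States satisfying AF AG r ∨ E[s U t ∧ q]: {n0, n1, n2, n3, n4, n5}.
n0 ∈ Sat(AF AG r ∨ E[s U t ∧ q]).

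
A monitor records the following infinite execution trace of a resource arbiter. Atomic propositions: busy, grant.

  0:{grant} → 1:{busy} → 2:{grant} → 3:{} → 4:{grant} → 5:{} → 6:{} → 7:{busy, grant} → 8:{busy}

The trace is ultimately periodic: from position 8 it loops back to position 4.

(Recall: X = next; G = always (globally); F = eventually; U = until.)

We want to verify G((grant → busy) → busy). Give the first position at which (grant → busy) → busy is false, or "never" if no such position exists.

Check (grant → busy) → busy at each position in order: 0 ✓, 1 ✓, 2 ✓.
At position 3 the labels are {}, so (grant → busy) → busy is false there. This is the first violation.

3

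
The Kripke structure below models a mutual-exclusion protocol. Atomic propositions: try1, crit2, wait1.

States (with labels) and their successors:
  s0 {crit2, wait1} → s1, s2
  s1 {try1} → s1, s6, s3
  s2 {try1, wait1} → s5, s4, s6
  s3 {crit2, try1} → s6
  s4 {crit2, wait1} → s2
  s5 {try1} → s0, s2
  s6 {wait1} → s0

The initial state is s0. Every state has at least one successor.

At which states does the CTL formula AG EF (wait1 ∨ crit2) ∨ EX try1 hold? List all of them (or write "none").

States satisfying EF (wait1 ∨ crit2): {s0, s1, s2, s3, s4, s5, s6}.
States satisfying AG EF (wait1 ∨ crit2): {s0, s1, s2, s3, s4, s5, s6}.
States satisfying try1: {s1, s2, s3, s5}.
States satisfying EX try1: {s0, s1, s2, s4, s5}.
States satisfying AG EF (wait1 ∨ crit2) ∨ EX try1: {s0, s1, s2, s3, s4, s5, s6}.

{s0, s1, s2, s3, s4, s5, s6}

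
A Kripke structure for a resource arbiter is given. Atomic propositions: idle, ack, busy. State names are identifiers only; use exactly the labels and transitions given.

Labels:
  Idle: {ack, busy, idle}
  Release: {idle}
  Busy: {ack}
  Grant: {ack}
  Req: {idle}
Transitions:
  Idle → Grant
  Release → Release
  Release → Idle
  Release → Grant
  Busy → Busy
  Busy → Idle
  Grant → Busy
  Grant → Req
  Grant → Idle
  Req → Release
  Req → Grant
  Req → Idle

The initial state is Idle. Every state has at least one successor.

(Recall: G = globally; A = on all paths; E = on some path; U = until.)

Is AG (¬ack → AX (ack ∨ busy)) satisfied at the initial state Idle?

States satisfying ¬ack → AX (ack ∨ busy): {Idle, Busy, Grant}.
States satisfying AG (¬ack → AX (ack ∨ busy)): ∅.
Release is reachable from Idle and violates ¬ack → AX (ack ∨ busy), so AG fails at Idle.
Idle ∉ Sat(AG (¬ack → AX (ack ∨ busy))).

Violated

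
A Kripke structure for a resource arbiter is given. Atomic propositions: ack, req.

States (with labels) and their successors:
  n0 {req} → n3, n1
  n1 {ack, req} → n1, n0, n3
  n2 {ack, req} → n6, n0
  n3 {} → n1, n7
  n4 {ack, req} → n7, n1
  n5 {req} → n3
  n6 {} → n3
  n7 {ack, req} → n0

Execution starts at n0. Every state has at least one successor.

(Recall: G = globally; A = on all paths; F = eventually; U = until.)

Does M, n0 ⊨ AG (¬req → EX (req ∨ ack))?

States satisfying ¬req → EX (req ∨ ack): {n0, n1, n2, n3, n4, n5, n7}.
States satisfying AG (¬req → EX (req ∨ ack)): {n0, n1, n3, n4, n5, n7}.
Every state reachable from n0 satisfies ¬req → EX (req ∨ ack).
n0 ∈ Sat(AG (¬req → EX (req ∨ ack))).

Satisfied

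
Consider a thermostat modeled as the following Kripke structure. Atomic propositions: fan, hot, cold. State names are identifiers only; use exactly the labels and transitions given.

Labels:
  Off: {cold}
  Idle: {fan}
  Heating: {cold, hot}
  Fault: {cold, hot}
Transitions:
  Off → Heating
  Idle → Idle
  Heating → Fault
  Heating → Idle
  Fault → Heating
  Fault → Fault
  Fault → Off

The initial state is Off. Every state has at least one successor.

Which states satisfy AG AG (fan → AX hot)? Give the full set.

none

States satisfying AG (fan → AX hot): ∅.
States satisfying AG AG (fan → AX hot): ∅.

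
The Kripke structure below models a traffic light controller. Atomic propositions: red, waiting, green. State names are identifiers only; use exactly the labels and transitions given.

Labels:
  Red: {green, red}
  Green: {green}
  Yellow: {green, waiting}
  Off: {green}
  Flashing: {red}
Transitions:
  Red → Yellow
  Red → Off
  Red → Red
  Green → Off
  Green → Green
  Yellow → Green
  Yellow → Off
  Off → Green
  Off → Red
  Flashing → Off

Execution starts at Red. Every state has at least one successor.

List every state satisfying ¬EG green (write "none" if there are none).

{Flashing}

States satisfying green: {Red, Green, Yellow, Off}.
States satisfying EG green: {Red, Green, Yellow, Off}.
States satisfying ¬EG green: {Flashing}.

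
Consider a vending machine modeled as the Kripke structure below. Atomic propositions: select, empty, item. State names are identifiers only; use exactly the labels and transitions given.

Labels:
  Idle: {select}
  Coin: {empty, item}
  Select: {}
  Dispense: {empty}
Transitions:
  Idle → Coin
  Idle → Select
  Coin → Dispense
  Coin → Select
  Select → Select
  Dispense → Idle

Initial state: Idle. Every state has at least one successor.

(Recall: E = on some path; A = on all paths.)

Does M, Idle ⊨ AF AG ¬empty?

States satisfying AG ¬empty: {Select}.
States satisfying AF AG ¬empty: {Select}.
There is a path from Idle along which AG ¬empty never holds.
Idle ∉ Sat(AF AG ¬empty).

Does not hold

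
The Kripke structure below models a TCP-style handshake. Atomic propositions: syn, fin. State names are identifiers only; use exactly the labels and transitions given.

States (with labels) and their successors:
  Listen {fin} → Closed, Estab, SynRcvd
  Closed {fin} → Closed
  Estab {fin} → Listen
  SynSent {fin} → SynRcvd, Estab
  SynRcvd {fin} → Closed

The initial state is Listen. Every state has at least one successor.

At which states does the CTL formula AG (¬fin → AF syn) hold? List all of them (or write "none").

{Listen, Closed, Estab, SynSent, SynRcvd}

States satisfying ¬fin → AF syn: {Listen, Closed, Estab, SynSent, SynRcvd}.
States satisfying AG (¬fin → AF syn): {Listen, Closed, Estab, SynSent, SynRcvd}.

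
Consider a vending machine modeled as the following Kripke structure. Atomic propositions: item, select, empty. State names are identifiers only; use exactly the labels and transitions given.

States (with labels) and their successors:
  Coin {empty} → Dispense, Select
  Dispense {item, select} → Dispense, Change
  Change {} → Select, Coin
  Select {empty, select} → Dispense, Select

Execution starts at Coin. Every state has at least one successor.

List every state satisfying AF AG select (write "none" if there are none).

States satisfying AG select: ∅.
States satisfying AF AG select: ∅.

none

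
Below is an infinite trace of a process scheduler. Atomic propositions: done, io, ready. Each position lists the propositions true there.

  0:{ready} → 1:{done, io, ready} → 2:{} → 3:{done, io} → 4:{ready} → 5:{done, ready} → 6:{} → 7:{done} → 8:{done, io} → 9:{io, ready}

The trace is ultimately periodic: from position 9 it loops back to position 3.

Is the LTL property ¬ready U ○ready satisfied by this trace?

Walking from position 0: ○ready first holds at position 0, and ¬ready holds at every earlier position along the way, so ¬ready U ○ready holds.

Holds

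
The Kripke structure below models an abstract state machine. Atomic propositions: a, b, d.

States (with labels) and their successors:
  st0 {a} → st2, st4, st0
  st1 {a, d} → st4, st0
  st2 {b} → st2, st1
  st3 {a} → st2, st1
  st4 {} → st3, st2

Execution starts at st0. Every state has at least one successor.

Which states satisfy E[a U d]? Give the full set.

States satisfying a: {st0, st1, st3}.
States satisfying d: {st1}.
States satisfying E[a U d]: {st1, st3}.

{st1, st3}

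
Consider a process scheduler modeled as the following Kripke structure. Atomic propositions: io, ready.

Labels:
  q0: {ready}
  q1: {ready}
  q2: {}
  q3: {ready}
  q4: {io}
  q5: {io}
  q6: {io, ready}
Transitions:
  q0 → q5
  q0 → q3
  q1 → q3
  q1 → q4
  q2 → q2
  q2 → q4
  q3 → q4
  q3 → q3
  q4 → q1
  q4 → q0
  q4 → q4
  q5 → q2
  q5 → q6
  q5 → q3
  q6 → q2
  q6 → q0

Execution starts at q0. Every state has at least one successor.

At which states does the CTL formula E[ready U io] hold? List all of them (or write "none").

{q0, q1, q3, q4, q5, q6}

States satisfying ready: {q0, q1, q3, q6}.
States satisfying io: {q4, q5, q6}.
States satisfying E[ready U io]: {q0, q1, q3, q4, q5, q6}.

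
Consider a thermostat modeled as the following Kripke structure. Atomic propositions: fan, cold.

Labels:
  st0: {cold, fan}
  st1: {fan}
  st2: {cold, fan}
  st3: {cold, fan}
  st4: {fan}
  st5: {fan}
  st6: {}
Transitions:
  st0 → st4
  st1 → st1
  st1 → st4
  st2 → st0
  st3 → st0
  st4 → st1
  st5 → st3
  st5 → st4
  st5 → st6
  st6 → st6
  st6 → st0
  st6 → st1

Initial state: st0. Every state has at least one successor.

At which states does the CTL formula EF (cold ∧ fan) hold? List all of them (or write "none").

{st0, st2, st3, st5, st6}

States satisfying cold ∧ fan: {st0, st2, st3}.
States satisfying EF (cold ∧ fan): {st0, st2, st3, st5, st6}.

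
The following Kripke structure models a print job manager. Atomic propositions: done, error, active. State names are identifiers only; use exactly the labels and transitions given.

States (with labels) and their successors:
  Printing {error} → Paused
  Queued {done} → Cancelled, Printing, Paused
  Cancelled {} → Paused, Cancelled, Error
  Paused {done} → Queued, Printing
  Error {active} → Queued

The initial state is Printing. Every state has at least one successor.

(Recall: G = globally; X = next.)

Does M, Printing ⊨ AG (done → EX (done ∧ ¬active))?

Yes

States satisfying done → EX (done ∧ ¬active): {Printing, Queued, Cancelled, Paused, Error}.
States satisfying AG (done → EX (done ∧ ¬active)): {Printing, Queued, Cancelled, Paused, Error}.
Every state reachable from Printing satisfies done → EX (done ∧ ¬active).
Printing ∈ Sat(AG (done → EX (done ∧ ¬active))).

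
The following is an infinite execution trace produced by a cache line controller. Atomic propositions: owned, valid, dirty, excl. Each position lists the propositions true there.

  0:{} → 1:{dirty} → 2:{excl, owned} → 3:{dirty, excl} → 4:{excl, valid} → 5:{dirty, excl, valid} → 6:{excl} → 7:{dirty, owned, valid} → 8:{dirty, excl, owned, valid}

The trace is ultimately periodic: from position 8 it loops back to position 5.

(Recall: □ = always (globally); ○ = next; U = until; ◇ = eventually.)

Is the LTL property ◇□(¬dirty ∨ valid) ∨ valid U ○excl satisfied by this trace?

Yes

□(¬dirty ∨ valid) holds at position 4, which is reachable from 0, so ◇□(¬dirty ∨ valid) holds.
Walking from position 0: at position 0, ○excl has not yet held and valid fails, so valid U ○excl is false.
At position 0: ◇□(¬dirty ∨ valid) is true; valid U ○excl is false; so ◇□(¬dirty ∨ valid) ∨ valid U ○excl is true.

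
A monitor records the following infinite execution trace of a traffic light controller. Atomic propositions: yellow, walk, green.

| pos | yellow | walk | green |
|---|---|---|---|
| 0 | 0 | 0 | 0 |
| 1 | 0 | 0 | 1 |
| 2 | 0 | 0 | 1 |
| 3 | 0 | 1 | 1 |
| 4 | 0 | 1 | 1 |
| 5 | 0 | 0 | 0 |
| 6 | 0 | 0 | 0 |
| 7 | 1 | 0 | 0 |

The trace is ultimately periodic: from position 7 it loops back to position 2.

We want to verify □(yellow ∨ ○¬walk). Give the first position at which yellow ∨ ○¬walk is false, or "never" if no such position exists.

Check yellow ∨ ○¬walk at each position in order: 0 ✓, 1 ✓.
At position 2 the labels are {green} and the next position 3 has {green, walk}, so yellow ∨ ○¬walk is false there. This is the first violation.

2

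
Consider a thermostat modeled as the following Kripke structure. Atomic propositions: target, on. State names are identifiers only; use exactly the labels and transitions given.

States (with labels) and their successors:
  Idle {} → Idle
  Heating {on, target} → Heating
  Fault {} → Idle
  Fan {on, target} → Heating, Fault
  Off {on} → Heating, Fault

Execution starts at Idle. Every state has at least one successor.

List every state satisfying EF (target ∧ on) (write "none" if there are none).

{Heating, Fan, Off}

States satisfying target ∧ on: {Heating, Fan}.
States satisfying EF (target ∧ on): {Heating, Fan, Off}.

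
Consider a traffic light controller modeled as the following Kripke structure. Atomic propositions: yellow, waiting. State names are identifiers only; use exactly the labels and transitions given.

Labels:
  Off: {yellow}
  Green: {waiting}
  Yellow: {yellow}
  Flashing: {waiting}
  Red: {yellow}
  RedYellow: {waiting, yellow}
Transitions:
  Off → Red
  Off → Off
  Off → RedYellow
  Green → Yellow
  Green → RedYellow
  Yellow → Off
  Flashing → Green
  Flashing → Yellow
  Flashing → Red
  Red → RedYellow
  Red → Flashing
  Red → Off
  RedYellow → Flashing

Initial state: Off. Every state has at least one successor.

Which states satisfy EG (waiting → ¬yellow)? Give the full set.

{Off, Green, Yellow, Flashing, Red}

States satisfying waiting → ¬yellow: {Off, Green, Yellow, Flashing, Red}.
States satisfying EG (waiting → ¬yellow): {Off, Green, Yellow, Flashing, Red}.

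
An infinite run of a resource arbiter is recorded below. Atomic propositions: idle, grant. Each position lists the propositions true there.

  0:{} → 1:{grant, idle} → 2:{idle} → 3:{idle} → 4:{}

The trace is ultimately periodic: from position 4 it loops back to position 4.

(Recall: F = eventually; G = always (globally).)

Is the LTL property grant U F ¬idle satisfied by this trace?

Walking from position 0: F ¬idle first holds at position 0, and grant holds at every earlier position along the way, so grant U F ¬idle holds.

Satisfied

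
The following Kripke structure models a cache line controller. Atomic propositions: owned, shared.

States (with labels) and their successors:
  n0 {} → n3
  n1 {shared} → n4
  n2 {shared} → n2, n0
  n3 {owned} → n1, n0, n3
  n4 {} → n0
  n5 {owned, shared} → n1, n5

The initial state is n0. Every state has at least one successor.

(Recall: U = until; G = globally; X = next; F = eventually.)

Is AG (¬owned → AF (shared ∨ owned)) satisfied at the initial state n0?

States satisfying ¬owned → AF (shared ∨ owned): {n0, n1, n2, n3, n4, n5}.
States satisfying AG (¬owned → AF (shared ∨ owned)): {n0, n1, n2, n3, n4, n5}.
Every state reachable from n0 satisfies ¬owned → AF (shared ∨ owned).
n0 ∈ Sat(AG (¬owned → AF (shared ∨ owned))).

Satisfied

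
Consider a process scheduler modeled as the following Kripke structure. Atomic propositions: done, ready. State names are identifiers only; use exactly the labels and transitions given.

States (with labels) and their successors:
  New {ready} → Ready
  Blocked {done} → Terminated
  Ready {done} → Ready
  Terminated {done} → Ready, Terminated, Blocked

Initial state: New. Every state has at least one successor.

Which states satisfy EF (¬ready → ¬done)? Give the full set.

{New}

States satisfying ¬ready → ¬done: {New}.
States satisfying EF (¬ready → ¬done): {New}.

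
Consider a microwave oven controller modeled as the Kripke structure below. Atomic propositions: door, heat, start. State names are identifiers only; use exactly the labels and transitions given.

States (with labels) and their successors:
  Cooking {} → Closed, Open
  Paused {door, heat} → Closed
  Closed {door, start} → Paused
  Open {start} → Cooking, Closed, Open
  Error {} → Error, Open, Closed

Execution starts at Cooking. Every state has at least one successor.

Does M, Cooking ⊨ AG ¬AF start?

States satisfying ¬AF start: {Error}.
States satisfying AG ¬AF start: ∅.
Closed is reachable from Cooking and violates ¬AF start, so AG fails at Cooking.
Cooking ∉ Sat(AG ¬AF start).

No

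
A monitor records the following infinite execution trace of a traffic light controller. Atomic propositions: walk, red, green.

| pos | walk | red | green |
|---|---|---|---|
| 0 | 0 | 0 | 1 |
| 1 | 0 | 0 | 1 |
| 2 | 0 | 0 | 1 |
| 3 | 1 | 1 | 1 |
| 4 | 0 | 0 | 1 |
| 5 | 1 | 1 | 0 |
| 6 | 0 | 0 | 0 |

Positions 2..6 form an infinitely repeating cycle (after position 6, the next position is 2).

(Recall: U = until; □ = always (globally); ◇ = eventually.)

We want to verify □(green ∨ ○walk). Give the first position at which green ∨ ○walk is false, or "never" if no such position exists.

Check green ∨ ○walk at each position in order: 0 ✓, 1 ✓, 2 ✓, 3 ✓, 4 ✓.
At position 5 the labels are {red, walk} and the next position 6 has {}, so green ∨ ○walk is false there. This is the first violation.

5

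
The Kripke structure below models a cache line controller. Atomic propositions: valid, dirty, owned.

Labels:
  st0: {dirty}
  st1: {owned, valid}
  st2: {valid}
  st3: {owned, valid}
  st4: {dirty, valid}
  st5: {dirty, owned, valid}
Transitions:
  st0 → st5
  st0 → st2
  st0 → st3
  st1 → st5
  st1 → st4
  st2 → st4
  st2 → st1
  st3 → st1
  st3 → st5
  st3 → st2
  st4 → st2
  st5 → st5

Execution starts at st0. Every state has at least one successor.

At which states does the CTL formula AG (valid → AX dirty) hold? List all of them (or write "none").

States satisfying valid → AX dirty: {st0, st1, st5}.
States satisfying AG (valid → AX dirty): {st5}.

{st5}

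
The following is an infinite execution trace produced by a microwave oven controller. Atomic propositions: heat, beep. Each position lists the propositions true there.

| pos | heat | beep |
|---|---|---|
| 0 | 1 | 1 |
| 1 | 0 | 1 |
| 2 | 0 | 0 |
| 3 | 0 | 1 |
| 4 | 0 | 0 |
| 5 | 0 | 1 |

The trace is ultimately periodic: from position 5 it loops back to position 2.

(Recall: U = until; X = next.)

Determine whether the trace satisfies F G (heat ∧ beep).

G (heat ∧ beep) is false at every position 0..5, so it never becomes true and F G (heat ∧ beep) fails.

Does not hold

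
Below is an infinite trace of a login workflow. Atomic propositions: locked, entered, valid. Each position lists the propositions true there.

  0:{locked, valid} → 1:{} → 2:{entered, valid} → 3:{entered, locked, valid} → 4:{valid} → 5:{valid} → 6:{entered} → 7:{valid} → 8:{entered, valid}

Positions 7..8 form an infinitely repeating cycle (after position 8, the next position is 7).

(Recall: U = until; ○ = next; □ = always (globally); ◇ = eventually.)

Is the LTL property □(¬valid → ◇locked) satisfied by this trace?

¬valid → ◇locked must hold at every position from 0 onward. It fails at position 6, so □(¬valid → ◇locked) is false.
Positions where ¬valid holds: 1, 6.
Check ◇locked at each: 1→ok, 6→fails.

No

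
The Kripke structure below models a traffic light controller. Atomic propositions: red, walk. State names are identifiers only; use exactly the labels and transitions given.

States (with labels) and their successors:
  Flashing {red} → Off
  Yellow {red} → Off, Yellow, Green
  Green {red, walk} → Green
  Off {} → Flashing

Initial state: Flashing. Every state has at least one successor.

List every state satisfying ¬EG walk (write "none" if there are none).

States satisfying walk: {Green}.
States satisfying EG walk: {Green}.
States satisfying ¬EG walk: {Flashing, Yellow, Off}.

{Flashing, Yellow, Off}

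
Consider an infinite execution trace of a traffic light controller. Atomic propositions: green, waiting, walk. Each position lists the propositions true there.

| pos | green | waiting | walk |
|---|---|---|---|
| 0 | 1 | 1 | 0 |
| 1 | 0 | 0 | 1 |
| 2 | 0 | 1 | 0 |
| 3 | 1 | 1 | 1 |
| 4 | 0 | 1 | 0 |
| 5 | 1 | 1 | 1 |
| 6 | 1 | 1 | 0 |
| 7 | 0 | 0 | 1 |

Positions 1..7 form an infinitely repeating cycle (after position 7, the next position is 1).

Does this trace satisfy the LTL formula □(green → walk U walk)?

green → walk U walk must hold at every position from 0 onward. It fails at position 0, so □(green → walk U walk) is false.
Positions where green holds: 0, 3, 5, 6.
Check walk U walk at each: 0→fails, 3→ok, 5→ok, 6→fails.

Violated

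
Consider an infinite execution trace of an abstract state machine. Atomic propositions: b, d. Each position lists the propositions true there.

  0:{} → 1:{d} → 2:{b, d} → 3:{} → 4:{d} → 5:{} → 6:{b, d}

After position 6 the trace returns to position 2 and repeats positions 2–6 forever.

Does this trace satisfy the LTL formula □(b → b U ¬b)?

Satisfied

b → b U ¬b holds at every position 0..6, and those are all positions ever visited, so □(b → b U ¬b) holds.
Positions where b holds: 2, 6.
Check b U ¬b at each: 2→ok, 6→ok.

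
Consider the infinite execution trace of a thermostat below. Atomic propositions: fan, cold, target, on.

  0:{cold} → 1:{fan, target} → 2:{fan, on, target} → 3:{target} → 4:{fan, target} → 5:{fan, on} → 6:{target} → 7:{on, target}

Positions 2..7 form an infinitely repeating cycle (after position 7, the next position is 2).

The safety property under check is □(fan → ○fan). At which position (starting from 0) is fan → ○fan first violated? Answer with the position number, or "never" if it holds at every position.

Check fan → ○fan at each position in order: 0 ✓, 1 ✓.
At position 2 the labels are {fan, on, target} and the next position 3 has {target}, so fan → ○fan is false there. This is the first violation.

2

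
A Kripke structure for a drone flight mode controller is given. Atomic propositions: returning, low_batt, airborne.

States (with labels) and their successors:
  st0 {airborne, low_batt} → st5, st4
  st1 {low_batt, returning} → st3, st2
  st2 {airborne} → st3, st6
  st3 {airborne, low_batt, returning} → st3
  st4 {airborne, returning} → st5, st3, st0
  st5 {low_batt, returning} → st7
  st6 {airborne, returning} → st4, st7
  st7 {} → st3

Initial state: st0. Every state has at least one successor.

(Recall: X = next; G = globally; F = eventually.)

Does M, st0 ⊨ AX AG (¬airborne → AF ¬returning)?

States satisfying AG (¬airborne → AF ¬returning): {st0, st2, st3, st4, st5, st6, st7}.
States satisfying AX AG (¬airborne → AF ¬returning): {st0, st1, st2, st3, st4, st5, st6, st7}.
st0 ∈ Sat(AX AG (¬airborne → AF ¬returning)).

Yes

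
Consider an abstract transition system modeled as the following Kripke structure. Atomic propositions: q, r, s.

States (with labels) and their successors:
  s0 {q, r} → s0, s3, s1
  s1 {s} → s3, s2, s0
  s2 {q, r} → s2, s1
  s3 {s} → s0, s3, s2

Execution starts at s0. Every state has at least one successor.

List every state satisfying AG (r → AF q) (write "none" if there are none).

{s0, s1, s2, s3}

States satisfying r → AF q: {s0, s1, s2, s3}.
States satisfying AG (r → AF q): {s0, s1, s2, s3}.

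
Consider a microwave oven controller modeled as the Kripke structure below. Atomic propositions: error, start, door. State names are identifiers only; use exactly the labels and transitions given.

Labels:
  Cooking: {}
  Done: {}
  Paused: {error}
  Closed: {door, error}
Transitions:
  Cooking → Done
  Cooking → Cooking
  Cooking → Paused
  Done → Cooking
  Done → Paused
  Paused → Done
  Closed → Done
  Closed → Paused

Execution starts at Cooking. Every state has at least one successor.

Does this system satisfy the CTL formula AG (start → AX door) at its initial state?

Holds

States satisfying start → AX door: {Cooking, Done, Paused, Closed}.
States satisfying AG (start → AX door): {Cooking, Done, Paused, Closed}.
Every state reachable from Cooking satisfies start → AX door.
Cooking ∈ Sat(AG (start → AX door)).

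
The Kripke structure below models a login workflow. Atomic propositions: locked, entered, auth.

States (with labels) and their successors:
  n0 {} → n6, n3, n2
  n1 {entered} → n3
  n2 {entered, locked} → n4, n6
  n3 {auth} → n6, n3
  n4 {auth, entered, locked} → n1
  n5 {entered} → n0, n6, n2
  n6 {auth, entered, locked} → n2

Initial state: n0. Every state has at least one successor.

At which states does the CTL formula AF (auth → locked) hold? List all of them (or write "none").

States satisfying auth → locked: {n0, n1, n2, n4, n5, n6}.
States satisfying AF (auth → locked): {n0, n1, n2, n4, n5, n6}.

{n0, n1, n2, n4, n5, n6}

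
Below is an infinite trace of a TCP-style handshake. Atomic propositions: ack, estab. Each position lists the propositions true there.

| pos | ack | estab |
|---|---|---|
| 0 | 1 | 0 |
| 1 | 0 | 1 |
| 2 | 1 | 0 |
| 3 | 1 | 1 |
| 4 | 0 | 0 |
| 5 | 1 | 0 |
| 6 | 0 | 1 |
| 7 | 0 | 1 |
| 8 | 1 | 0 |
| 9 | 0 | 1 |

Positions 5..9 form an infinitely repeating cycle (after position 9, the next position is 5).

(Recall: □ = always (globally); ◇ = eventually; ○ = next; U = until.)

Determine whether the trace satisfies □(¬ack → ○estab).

No

¬ack → ○estab must hold at every position from 0 onward. It fails at position 1, so □(¬ack → ○estab) is false.
Positions where ¬ack holds: 1, 4, 6, 7, 9.
Check ○estab at each: 1→fails, 4→fails, 6→ok, 7→fails, 9→fails.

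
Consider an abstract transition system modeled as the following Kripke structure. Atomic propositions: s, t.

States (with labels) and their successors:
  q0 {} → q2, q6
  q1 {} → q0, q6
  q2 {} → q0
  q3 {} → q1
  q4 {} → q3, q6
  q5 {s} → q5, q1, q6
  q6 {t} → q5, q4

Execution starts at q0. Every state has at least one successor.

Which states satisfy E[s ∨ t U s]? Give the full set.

States satisfying s ∨ t: {q5, q6}.
States satisfying s: {q5}.
States satisfying E[s ∨ t U s]: {q5, q6}.

{q5, q6}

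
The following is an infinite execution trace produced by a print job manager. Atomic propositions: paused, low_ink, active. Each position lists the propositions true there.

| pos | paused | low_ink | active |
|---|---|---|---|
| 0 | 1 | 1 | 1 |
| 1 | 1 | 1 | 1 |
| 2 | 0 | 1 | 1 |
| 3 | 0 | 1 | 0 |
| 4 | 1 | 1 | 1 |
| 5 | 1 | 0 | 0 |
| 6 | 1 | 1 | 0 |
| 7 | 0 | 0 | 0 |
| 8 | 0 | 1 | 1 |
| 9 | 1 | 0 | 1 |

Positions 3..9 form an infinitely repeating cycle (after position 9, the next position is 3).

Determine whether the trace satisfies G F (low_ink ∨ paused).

Satisfied

F (low_ink ∨ paused) holds at every position 0..9, and those are all positions ever visited, so G F (low_ink ∨ paused) holds.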